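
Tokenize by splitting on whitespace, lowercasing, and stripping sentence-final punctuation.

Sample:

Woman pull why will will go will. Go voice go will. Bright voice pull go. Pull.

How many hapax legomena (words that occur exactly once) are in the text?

Frequencies: will:4, go:4, pull:3, voice:2, woman:1, why:1, bright:1
Hapax (freq=1): bright, why, woman

3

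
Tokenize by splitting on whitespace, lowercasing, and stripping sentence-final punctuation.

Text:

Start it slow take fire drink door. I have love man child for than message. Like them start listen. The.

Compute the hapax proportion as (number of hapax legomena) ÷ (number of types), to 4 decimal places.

0.9474

Frequencies: start:2, it:1, slow:1, take:1, fire:1, drink:1, door:1, i:1, have:1, love:1, man:1, child:1, for:1, than:1, message:1, like:1, them:1, listen:1, the:1
Hapax count = 18; type count = 19.
Ratio = 18 / 19 = 0.9474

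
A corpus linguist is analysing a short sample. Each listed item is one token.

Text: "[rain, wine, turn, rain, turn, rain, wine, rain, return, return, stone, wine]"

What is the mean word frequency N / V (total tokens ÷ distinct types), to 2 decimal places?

2.40

N = 12 tokens, V = 5 types.
Mean frequency = N / V = 12 / 5 = 2.40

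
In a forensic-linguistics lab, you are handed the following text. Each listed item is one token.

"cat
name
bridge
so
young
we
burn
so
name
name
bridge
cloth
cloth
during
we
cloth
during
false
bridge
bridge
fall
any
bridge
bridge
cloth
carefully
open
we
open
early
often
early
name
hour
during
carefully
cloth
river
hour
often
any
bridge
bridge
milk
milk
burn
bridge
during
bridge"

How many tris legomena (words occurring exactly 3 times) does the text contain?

Frequencies: bridge:10, cloth:5, name:4, during:4, we:3, so:2, burn:2, any:2, carefully:2, open:2, early:2, often:2, hour:2, milk:2, cat:1, young:1, false:1, fall:1, river:1
Words with frequency 3: we

1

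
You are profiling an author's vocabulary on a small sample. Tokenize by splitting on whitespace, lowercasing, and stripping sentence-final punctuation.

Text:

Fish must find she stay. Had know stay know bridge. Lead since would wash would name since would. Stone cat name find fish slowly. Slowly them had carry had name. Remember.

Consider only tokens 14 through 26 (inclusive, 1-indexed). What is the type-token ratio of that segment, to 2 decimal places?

0.77

Segment tokens 14–26: wash, would, name, since, would, stone, cat, name, find, fish, slowly, slowly, them
Segment N = 13, segment V = 10.
TTR = 10 / 13 = 0.77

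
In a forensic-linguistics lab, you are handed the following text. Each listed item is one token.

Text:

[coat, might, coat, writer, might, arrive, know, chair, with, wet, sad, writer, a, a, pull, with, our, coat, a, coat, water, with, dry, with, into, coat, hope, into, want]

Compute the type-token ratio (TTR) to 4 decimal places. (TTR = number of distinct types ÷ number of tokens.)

0.5862

N = 29 tokens, V = 17 types.
TTR = V / N = 17 / 29 = 0.5862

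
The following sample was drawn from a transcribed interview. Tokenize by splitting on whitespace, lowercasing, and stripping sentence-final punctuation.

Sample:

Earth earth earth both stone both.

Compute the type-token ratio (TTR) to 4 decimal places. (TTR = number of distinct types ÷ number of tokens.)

0.5000

N = 6 tokens, V = 3 types.
TTR = V / N = 3 / 6 = 0.5000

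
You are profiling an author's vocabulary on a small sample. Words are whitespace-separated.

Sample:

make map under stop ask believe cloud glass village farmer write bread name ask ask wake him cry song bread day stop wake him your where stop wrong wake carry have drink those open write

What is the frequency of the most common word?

Frequencies: stop:3, ask:3, wake:3, write:2, bread:2, him:2, make:1, map:1, under:1, believe:1, cloud:1, glass:1, village:1, farmer:1, name:1, cry:1, song:1, day:1, your:1, where:1, … (6 more, each freq 1)
Most common: 'stop' with frequency 3.

3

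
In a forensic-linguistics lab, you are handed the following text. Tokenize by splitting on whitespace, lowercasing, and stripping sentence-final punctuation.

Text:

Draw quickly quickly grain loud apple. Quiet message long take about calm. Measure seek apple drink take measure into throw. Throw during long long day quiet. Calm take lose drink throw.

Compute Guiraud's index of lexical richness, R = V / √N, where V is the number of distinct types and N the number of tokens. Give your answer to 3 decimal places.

N = 31, V = 19.
√N = 5.567764
R = 19 / 5.567764 = 3.413

3.413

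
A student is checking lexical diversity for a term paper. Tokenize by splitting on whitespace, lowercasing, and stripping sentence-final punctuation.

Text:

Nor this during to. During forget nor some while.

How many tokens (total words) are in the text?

9

Tokens: nor, this, during, to, during, forget, nor, some, while
N = 9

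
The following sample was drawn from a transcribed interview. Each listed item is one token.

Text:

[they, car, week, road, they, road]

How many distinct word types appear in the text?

Distinct types: {car, road, they, week}
V = 4

4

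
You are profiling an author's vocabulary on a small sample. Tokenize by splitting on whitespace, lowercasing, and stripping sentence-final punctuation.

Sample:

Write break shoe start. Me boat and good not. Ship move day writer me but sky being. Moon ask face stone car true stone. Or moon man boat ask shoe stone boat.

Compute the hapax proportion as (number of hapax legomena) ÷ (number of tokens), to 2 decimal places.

Frequencies: boat:3, stone:3, shoe:2, me:2, moon:2, ask:2, write:1, break:1, start:1, and:1, good:1, not:1, ship:1, move:1, day:1, writer:1, but:1, sky:1, being:1, face:1, … (4 more, each freq 1)
Hapax count = 18; token count = 32.
Ratio = 18 / 32 = 0.56

0.56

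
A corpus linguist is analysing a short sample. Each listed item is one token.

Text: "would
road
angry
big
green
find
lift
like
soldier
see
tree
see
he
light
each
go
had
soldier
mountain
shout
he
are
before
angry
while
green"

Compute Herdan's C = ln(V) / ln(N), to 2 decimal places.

0.93

N = 26, V = 21.
ln(V) = 3.044522, ln(N) = 3.258097
C = 3.044522 / 3.258097 = 0.93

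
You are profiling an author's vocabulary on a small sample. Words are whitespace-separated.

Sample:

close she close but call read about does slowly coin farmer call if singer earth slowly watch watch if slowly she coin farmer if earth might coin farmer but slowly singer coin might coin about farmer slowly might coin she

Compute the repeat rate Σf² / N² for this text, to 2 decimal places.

Frequencies: coin:6, slowly:5, farmer:4, she:3, if:3, might:3, close:2, but:2, call:2, about:2, singer:2, earth:2, watch:2, read:1, does:1
Σf² = 134; N² = 1600
Repeat rate = 134 / 1600 = 0.08

0.08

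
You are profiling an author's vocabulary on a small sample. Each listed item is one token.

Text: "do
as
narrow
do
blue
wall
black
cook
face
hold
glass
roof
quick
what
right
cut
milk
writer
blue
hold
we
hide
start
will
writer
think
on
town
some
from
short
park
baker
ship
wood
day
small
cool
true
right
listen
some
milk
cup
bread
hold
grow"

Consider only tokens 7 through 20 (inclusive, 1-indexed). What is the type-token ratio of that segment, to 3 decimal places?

0.929

Segment tokens 7–20: black, cook, face, hold, glass, roof, quick, what, right, cut, milk, writer, blue, hold
Segment N = 14, segment V = 13.
TTR = 13 / 14 = 0.929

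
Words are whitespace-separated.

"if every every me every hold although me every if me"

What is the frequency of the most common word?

4

Frequencies: every:4, me:3, if:2, hold:1, although:1
Most common: 'every' with frequency 4.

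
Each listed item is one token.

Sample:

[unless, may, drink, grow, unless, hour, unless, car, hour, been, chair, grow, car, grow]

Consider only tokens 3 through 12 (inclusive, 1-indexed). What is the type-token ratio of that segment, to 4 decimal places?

Segment tokens 3–12: drink, grow, unless, hour, unless, car, hour, been, chair, grow
Segment N = 10, segment V = 7.
TTR = 7 / 10 = 0.7000

0.7000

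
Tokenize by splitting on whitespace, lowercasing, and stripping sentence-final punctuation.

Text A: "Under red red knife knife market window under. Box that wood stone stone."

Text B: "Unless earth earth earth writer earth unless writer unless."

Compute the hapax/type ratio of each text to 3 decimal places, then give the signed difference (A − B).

A: hapax=5, V=9, ratio=0.556
B: hapax=0, V=3, ratio=0.000
Difference = 0.556 − 0.000 = 0.556

0.556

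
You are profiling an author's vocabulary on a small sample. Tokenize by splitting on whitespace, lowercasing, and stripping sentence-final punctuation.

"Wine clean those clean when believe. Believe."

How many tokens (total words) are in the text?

Tokens: wine, clean, those, clean, when, believe, believe
N = 7

7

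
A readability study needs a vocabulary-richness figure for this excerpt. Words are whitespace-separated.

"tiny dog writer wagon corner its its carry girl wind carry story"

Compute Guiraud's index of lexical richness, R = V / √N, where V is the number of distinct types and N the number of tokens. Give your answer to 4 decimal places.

N = 12, V = 10.
√N = 3.464102
R = 10 / 3.464102 = 2.8868

2.8868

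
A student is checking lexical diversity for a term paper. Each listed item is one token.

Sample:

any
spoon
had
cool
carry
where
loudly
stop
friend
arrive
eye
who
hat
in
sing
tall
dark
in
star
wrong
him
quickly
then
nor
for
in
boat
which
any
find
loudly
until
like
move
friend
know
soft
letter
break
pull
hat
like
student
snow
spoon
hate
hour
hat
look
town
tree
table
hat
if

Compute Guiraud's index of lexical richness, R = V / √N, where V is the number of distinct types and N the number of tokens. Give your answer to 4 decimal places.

N = 54, V = 44.
√N = 7.348469
R = 44 / 7.348469 = 5.9876

5.9876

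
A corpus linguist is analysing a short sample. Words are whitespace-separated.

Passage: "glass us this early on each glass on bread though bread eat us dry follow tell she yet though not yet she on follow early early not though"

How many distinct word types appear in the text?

15

Distinct types: {bread, dry, each, early, eat, follow, glass, not, on, she, tell, this, though, us, yet}
V = 15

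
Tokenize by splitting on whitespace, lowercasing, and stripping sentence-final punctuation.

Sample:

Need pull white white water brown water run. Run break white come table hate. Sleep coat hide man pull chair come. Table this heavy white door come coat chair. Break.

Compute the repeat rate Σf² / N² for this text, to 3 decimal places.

Frequencies: white:4, come:3, pull:2, water:2, run:2, break:2, table:2, coat:2, chair:2, need:1, brown:1, hate:1, sleep:1, hide:1, man:1, this:1, heavy:1, door:1
Σf² = 62; N² = 900
Repeat rate = 62 / 900 = 0.069

0.069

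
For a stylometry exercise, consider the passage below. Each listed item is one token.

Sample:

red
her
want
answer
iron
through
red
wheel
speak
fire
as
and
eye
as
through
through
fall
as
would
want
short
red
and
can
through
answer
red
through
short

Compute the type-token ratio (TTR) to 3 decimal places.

N = 29 tokens, V = 16 types.
TTR = V / N = 16 / 29 = 0.552

0.552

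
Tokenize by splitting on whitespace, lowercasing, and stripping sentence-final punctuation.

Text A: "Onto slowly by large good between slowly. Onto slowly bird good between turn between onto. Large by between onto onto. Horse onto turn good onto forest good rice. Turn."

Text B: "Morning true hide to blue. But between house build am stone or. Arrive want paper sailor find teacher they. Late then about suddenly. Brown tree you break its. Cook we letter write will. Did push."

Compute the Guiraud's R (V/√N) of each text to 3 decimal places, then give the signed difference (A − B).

A: V=11, N=29, R=2.043
B: V=35, N=35, R=5.916
Difference = 2.043 − 5.916 = -3.873

-3.873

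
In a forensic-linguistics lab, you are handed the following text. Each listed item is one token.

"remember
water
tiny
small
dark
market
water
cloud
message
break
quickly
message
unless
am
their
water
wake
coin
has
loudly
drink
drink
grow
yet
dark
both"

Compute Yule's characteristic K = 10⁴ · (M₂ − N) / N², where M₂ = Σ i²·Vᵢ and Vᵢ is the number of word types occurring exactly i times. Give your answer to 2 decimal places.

Frequencies: water:3, dark:2, message:2, drink:2, remember:1, tiny:1, small:1, market:1, cloud:1, break:1, quickly:1, unless:1, am:1, their:1, wake:1, coin:1, has:1, loudly:1, grow:1, yet:1, … (1 more, each freq 1)
N = 26. Frequency spectrum: V_1=17, V_2=3, V_3=1
M₂ = 1²·17 + 2²·3 + 3²·1 = 38
K = 10000 × (38 − 26) / 26² = 177.51

177.51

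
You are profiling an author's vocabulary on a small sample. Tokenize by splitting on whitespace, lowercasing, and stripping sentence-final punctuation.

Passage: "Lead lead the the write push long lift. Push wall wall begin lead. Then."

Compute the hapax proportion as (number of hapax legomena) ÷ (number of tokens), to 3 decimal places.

0.357

Frequencies: lead:3, the:2, push:2, wall:2, write:1, long:1, lift:1, begin:1, then:1
Hapax count = 5; token count = 14.
Ratio = 5 / 14 = 0.357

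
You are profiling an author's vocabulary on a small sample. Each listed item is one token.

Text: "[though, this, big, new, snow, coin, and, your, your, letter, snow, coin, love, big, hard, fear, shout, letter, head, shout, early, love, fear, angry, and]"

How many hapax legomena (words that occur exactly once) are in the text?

7

Frequencies: big:2, snow:2, coin:2, and:2, your:2, letter:2, love:2, fear:2, shout:2, though:1, this:1, new:1, hard:1, head:1, early:1, angry:1
Hapax (freq=1): angry, early, hard, head, new, this, though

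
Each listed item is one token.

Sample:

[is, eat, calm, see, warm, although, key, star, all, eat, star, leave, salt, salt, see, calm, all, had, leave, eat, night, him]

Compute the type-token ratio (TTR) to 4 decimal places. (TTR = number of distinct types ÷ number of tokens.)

N = 22 tokens, V = 14 types.
TTR = V / N = 14 / 22 = 0.6364

0.6364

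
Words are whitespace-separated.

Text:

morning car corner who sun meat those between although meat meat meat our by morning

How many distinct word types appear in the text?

11

Distinct types: {although, between, by, car, corner, meat, morning, our, sun, those, who}
V = 11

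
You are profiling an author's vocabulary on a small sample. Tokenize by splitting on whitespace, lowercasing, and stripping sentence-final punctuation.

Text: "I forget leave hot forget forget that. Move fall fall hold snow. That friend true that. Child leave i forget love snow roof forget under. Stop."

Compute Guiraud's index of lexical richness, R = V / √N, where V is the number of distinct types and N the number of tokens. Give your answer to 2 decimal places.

N = 26, V = 16.
√N = 5.099020
R = 16 / 5.099020 = 3.14

3.14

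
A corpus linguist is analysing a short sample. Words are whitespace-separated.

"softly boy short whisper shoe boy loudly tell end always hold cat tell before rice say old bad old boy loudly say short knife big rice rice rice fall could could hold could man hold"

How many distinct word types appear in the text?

21

Distinct types: {always, bad, before, big, boy, cat, could, end, fall, hold, knife, loudly, man, old, rice, say, shoe, short, softly, tell, whisper}
V = 21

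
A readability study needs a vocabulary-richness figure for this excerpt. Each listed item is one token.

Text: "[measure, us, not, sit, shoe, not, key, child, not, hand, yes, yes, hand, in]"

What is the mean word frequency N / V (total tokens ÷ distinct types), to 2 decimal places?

1.40

N = 14 tokens, V = 10 types.
Mean frequency = N / V = 14 / 10 = 1.40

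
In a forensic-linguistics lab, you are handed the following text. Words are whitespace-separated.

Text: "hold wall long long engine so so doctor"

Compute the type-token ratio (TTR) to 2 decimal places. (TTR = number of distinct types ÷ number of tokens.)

N = 8 tokens, V = 6 types.
TTR = V / N = 6 / 8 = 0.75

0.75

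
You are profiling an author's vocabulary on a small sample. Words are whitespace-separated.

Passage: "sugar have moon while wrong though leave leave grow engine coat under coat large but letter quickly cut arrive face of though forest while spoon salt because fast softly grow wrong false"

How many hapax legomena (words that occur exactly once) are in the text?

Frequencies: while:2, wrong:2, though:2, leave:2, grow:2, coat:2, sugar:1, have:1, moon:1, engine:1, under:1, large:1, but:1, letter:1, quickly:1, cut:1, arrive:1, face:1, of:1, forest:1, … (6 more, each freq 1)
Hapax (freq=1): arrive, because, but, cut, engine, face, false, fast, forest, have, large, letter, moon, of, quickly, salt, softly, spoon, sugar, under

20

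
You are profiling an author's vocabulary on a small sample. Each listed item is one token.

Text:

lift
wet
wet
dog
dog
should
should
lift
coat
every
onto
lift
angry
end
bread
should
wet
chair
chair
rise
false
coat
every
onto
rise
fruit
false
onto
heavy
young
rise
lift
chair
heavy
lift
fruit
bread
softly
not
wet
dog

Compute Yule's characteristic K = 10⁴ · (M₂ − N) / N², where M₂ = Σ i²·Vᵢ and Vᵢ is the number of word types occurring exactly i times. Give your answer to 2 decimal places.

Frequencies: lift:5, wet:4, dog:3, should:3, onto:3, chair:3, rise:3, coat:2, every:2, bread:2, false:2, fruit:2, heavy:2, angry:1, end:1, young:1, softly:1, not:1
N = 41. Frequency spectrum: V_1=5, V_2=6, V_3=5, V_4=1, V_5=1
M₂ = 1²·5 + 2²·6 + 3²·5 + 4²·1 + 5²·1 = 115
K = 10000 × (115 − 41) / 41² = 440.21

440.21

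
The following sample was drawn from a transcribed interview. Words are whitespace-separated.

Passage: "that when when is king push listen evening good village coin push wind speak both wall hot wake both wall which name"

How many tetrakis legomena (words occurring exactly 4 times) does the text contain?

0

Frequencies: when:2, push:2, both:2, wall:2, that:1, is:1, king:1, listen:1, evening:1, good:1, village:1, coin:1, wind:1, speak:1, hot:1, wake:1, which:1, name:1
Words with frequency 4: (none)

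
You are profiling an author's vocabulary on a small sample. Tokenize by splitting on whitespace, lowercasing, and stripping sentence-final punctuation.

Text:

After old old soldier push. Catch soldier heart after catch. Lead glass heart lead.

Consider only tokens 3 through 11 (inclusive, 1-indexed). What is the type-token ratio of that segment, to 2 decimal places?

0.78

Segment tokens 3–11: old, soldier, push, catch, soldier, heart, after, catch, lead
Segment N = 9, segment V = 7.
TTR = 7 / 9 = 0.78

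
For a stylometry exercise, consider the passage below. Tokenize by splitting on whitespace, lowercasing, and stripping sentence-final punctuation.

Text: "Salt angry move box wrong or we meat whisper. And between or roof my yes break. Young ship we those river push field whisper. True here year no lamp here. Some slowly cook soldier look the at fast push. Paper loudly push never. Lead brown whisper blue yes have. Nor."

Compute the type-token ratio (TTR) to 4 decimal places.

0.8400

N = 50 tokens, V = 42 types.
TTR = V / N = 42 / 50 = 0.8400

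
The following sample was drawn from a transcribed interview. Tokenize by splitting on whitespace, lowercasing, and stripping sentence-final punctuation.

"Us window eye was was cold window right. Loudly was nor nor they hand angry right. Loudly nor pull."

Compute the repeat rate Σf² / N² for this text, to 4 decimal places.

0.1025

Frequencies: was:3, nor:3, window:2, right:2, loudly:2, us:1, eye:1, cold:1, they:1, hand:1, angry:1, pull:1
Σf² = 37; N² = 361
Repeat rate = 37 / 361 = 0.1025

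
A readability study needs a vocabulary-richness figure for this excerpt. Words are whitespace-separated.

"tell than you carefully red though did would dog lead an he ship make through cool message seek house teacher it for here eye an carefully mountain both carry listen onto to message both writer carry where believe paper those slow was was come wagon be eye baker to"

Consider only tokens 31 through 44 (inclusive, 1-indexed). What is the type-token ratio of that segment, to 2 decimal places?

Segment tokens 31–44: onto, to, message, both, writer, carry, where, believe, paper, those, slow, was, was, come
Segment N = 14, segment V = 13.
TTR = 13 / 14 = 0.93

0.93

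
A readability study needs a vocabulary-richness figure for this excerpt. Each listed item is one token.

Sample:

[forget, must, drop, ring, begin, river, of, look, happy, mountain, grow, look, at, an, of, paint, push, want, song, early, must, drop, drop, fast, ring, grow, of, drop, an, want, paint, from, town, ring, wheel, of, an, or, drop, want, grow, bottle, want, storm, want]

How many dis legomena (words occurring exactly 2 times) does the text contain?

3

Frequencies: drop:5, want:5, of:4, ring:3, grow:3, an:3, must:2, look:2, paint:2, forget:1, begin:1, river:1, happy:1, mountain:1, at:1, push:1, song:1, early:1, fast:1, from:1, … (5 more, each freq 1)
Words with frequency 2: look, must, paint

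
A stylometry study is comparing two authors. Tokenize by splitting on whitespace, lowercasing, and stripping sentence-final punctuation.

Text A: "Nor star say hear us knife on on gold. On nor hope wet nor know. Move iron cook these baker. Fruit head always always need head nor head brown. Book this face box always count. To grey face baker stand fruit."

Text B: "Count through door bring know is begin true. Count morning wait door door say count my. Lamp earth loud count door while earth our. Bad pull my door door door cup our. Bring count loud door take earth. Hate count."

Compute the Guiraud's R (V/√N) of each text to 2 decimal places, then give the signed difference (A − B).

A: V=29, N=41, R=4.53
B: V=22, N=40, R=3.48
Difference = 4.53 − 3.48 = 1.05

1.05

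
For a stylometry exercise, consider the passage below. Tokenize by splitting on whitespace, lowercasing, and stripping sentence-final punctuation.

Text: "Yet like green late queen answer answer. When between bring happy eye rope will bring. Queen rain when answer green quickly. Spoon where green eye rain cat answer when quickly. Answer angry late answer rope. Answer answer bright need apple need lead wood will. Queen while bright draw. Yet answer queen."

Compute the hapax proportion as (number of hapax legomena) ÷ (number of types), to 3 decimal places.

0.462

Frequencies: answer:9, queen:4, green:3, when:3, yet:2, late:2, bring:2, eye:2, rope:2, will:2, rain:2, quickly:2, bright:2, need:2, like:1, between:1, happy:1, spoon:1, where:1, cat:1, … (6 more, each freq 1)
Hapax count = 12; type count = 26.
Ratio = 12 / 26 = 0.462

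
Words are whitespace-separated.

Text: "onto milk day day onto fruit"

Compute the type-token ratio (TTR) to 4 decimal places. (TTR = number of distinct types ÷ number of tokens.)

0.6667

N = 6 tokens, V = 4 types.
TTR = V / N = 4 / 6 = 0.6667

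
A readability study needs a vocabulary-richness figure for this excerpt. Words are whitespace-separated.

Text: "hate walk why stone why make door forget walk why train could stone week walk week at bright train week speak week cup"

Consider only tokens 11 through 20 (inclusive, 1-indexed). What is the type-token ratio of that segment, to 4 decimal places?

0.7000

Segment tokens 11–20: train, could, stone, week, walk, week, at, bright, train, week
Segment N = 10, segment V = 7.
TTR = 7 / 10 = 0.7000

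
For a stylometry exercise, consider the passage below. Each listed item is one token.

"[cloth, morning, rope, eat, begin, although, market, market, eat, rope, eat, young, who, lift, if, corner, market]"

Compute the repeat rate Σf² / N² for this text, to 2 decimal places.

0.11

Frequencies: eat:3, market:3, rope:2, cloth:1, morning:1, begin:1, although:1, young:1, who:1, lift:1, if:1, corner:1
Σf² = 31; N² = 289
Repeat rate = 31 / 289 = 0.11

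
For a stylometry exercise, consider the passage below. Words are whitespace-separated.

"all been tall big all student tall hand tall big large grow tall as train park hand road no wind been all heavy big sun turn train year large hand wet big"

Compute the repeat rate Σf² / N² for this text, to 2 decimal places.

Frequencies: tall:4, big:4, all:3, hand:3, been:2, large:2, train:2, student:1, grow:1, as:1, park:1, road:1, no:1, wind:1, heavy:1, sun:1, turn:1, year:1, wet:1
Σf² = 74; N² = 1024
Repeat rate = 74 / 1024 = 0.07

0.07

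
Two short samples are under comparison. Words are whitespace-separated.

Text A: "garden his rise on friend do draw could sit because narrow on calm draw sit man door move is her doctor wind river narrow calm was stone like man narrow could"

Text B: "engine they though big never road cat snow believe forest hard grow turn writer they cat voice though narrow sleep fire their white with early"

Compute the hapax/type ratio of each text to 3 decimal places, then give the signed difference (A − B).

-0.168

A: hapax=16, V=23, ratio=0.696
B: hapax=19, V=22, ratio=0.864
Difference = 0.696 − 0.864 = -0.168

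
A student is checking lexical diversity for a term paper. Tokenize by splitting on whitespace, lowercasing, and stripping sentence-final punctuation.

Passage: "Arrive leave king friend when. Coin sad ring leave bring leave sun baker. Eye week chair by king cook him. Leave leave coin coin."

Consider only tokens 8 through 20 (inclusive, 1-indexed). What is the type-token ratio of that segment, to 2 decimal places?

0.92

Segment tokens 8–20: ring, leave, bring, leave, sun, baker, eye, week, chair, by, king, cook, him
Segment N = 13, segment V = 12.
TTR = 12 / 13 = 0.92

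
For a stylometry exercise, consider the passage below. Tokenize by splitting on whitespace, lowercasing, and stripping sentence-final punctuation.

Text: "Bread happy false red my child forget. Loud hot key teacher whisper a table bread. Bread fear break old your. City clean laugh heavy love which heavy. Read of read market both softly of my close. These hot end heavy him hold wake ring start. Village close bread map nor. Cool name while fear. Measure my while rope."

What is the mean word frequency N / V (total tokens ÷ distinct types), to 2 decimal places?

N = 58 tokens, V = 45 types.
Mean frequency = N / V = 58 / 45 = 1.29

1.29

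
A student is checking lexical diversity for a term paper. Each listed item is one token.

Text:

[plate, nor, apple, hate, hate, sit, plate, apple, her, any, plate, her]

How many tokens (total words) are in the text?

Tokens: plate, nor, apple, hate, hate, sit, plate, apple, her, any, plate, her
N = 12

12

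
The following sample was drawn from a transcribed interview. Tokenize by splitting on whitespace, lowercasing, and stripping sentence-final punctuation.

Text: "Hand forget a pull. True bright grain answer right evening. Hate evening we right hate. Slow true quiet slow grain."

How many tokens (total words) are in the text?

Tokens: hand, forget, a, pull, true, bright, grain, answer, right, evening, hate, evening, we, right, hate, slow, true, quiet, slow, grain
N = 20

20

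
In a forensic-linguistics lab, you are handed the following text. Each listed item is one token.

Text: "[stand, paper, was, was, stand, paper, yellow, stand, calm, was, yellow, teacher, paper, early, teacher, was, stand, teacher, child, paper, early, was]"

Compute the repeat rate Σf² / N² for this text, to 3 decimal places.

Frequencies: was:5, stand:4, paper:4, teacher:3, yellow:2, early:2, calm:1, child:1
Σf² = 76; N² = 484
Repeat rate = 76 / 484 = 0.157

0.157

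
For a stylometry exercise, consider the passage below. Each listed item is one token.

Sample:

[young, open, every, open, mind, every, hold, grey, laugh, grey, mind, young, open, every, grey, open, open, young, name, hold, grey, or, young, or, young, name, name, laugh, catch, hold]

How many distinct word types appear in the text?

10

Distinct types: {catch, every, grey, hold, laugh, mind, name, open, or, young}
V = 10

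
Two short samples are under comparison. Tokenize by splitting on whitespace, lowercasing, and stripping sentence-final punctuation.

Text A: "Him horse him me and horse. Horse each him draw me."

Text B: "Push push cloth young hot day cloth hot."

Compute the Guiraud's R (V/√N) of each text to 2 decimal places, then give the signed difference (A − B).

A: V=6, N=11, R=1.81
B: V=5, N=8, R=1.77
Difference = 1.81 − 1.77 = 0.04

0.04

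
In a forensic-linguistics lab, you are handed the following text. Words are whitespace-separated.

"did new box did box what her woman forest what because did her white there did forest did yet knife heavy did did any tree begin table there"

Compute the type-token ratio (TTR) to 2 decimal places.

0.61

N = 28 tokens, V = 17 types.
TTR = V / N = 17 / 28 = 0.61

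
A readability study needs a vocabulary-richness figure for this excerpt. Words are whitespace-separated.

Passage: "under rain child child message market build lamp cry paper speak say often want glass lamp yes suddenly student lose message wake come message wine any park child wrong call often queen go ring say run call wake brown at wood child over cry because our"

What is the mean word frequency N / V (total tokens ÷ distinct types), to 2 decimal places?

1.31

N = 46 tokens, V = 35 types.
Mean frequency = N / V = 46 / 35 = 1.31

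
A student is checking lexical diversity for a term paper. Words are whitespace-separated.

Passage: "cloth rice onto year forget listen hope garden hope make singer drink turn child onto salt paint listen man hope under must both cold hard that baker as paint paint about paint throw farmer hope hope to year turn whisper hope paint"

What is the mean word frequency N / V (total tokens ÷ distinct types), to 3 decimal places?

N = 42 tokens, V = 29 types.
Mean frequency = N / V = 42 / 29 = 1.448

1.448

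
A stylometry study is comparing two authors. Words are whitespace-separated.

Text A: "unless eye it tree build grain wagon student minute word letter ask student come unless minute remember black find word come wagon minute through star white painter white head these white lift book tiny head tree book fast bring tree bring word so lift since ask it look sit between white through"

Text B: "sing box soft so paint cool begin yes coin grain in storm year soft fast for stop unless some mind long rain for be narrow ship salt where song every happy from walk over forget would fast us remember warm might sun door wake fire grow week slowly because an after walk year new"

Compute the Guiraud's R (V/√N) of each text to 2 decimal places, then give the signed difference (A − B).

A: V=32, N=52, R=4.44
B: V=49, N=54, R=6.67
Difference = 4.44 − 6.67 = -2.23

-2.23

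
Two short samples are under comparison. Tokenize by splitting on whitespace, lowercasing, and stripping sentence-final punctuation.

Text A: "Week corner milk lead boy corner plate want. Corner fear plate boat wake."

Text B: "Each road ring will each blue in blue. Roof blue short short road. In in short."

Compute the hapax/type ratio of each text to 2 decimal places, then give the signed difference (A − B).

A: hapax=8, V=10, ratio=0.80
B: hapax=3, V=8, ratio=0.38
Difference = 0.80 − 0.38 = 0.42

0.42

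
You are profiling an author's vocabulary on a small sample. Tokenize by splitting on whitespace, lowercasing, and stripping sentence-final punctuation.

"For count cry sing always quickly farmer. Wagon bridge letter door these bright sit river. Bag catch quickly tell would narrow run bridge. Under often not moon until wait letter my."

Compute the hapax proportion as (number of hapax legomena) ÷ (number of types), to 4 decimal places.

Frequencies: quickly:2, bridge:2, letter:2, for:1, count:1, cry:1, sing:1, always:1, farmer:1, wagon:1, door:1, these:1, bright:1, sit:1, river:1, bag:1, catch:1, tell:1, would:1, narrow:1, … (8 more, each freq 1)
Hapax count = 25; type count = 28.
Ratio = 25 / 28 = 0.8929

0.8929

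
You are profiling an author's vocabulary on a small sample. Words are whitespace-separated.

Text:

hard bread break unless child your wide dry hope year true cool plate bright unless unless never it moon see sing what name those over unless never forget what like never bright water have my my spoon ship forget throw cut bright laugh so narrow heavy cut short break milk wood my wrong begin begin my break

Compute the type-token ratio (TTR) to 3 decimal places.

0.719

N = 57 tokens, V = 41 types.
TTR = V / N = 41 / 57 = 0.719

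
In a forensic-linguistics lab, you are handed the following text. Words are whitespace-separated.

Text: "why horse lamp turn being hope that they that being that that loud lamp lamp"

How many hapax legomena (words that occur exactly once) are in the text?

Frequencies: that:4, lamp:3, being:2, why:1, horse:1, turn:1, hope:1, they:1, loud:1
Hapax (freq=1): hope, horse, loud, they, turn, why

6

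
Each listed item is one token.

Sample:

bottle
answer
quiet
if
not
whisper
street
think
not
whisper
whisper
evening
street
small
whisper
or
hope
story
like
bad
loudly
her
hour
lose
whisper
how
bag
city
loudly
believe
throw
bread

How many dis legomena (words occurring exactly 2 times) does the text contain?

3

Frequencies: whisper:5, not:2, street:2, loudly:2, bottle:1, answer:1, quiet:1, if:1, think:1, evening:1, small:1, or:1, hope:1, story:1, like:1, bad:1, her:1, hour:1, lose:1, how:1, … (5 more, each freq 1)
Words with frequency 2: loudly, not, street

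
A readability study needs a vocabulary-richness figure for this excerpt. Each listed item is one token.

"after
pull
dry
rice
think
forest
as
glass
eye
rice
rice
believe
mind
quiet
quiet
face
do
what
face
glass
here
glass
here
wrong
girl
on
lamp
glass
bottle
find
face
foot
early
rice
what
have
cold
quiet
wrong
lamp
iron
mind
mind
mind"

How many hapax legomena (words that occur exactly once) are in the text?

Frequencies: rice:4, glass:4, mind:4, quiet:3, face:3, what:2, here:2, wrong:2, lamp:2, after:1, pull:1, dry:1, think:1, forest:1, as:1, eye:1, believe:1, do:1, girl:1, on:1, … (7 more, each freq 1)
Hapax (freq=1): after, as, believe, bottle, cold, do, dry, early, eye, find, foot, forest, girl, have, iron, on, pull, think

18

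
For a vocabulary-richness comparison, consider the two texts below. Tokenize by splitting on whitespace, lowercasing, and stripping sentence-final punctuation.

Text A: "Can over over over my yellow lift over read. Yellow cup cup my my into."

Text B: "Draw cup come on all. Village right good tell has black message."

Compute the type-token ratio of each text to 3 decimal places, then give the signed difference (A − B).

TTR(A) = 8/15 = 0.533
TTR(B) = 12/12 = 1.000
Difference = 0.533 − 1.000 = -0.467

-0.467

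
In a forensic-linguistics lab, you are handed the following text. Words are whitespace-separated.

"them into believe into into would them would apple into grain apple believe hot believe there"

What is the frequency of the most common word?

4

Frequencies: into:4, believe:3, them:2, would:2, apple:2, grain:1, hot:1, there:1
Most common: 'into' with frequency 4.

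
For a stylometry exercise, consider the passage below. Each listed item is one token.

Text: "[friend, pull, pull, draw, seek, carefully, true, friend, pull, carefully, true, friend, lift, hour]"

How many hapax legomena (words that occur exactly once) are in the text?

4

Frequencies: friend:3, pull:3, carefully:2, true:2, draw:1, seek:1, lift:1, hour:1
Hapax (freq=1): draw, hour, lift, seek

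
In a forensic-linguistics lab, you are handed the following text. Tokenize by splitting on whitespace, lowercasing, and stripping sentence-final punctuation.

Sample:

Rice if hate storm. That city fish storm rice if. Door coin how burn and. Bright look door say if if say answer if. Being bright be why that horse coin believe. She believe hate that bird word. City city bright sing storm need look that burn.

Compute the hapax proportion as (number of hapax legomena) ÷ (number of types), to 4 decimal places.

Frequencies: if:5, that:4, storm:3, city:3, bright:3, rice:2, hate:2, door:2, coin:2, burn:2, look:2, say:2, believe:2, fish:1, how:1, and:1, answer:1, being:1, be:1, why:1, … (6 more, each freq 1)
Hapax count = 13; type count = 26.
Ratio = 13 / 26 = 0.5000

0.5000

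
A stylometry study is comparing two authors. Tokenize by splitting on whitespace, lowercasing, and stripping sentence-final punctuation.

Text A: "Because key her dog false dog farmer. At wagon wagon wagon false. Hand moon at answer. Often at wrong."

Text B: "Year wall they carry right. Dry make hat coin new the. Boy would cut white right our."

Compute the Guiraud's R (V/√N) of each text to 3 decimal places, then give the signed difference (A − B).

A: V=13, N=19, R=2.982
B: V=16, N=17, R=3.881
Difference = 2.982 − 3.881 = -0.899

-0.899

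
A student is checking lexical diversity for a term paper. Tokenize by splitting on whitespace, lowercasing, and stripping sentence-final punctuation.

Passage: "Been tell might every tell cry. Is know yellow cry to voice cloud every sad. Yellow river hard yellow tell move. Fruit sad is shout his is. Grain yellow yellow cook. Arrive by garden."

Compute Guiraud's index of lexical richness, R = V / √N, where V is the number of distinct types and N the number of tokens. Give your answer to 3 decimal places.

3.944

N = 34, V = 23.
√N = 5.830952
R = 23 / 5.830952 = 3.944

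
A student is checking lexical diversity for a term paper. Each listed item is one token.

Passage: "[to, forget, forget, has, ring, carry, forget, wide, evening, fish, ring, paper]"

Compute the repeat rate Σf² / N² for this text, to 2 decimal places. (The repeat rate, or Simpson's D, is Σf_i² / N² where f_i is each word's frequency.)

0.14

Frequencies: forget:3, ring:2, to:1, has:1, carry:1, wide:1, evening:1, fish:1, paper:1
Σf² = 20; N² = 144
Repeat rate = 20 / 144 = 0.14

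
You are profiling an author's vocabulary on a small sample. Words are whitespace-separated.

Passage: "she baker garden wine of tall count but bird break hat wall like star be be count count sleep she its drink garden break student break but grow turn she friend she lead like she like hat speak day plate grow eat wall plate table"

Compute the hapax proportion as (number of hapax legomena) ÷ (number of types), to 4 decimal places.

Frequencies: she:5, count:3, break:3, like:3, garden:2, but:2, hat:2, wall:2, be:2, grow:2, plate:2, baker:1, wine:1, of:1, tall:1, bird:1, star:1, sleep:1, its:1, drink:1, … (8 more, each freq 1)
Hapax count = 17; type count = 28.
Ratio = 17 / 28 = 0.6071

0.6071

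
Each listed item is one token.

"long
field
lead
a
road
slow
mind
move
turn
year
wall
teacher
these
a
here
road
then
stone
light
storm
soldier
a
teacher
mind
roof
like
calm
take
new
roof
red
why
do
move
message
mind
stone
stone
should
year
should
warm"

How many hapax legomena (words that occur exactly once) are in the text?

21

Frequencies: a:3, mind:3, stone:3, road:2, move:2, year:2, teacher:2, roof:2, should:2, long:1, field:1, lead:1, slow:1, turn:1, wall:1, these:1, here:1, then:1, light:1, storm:1, … (10 more, each freq 1)
Hapax (freq=1): calm, do, field, here, lead, light, like, long, message, new, red, slow, soldier, storm, take, then, these, turn, wall, warm, why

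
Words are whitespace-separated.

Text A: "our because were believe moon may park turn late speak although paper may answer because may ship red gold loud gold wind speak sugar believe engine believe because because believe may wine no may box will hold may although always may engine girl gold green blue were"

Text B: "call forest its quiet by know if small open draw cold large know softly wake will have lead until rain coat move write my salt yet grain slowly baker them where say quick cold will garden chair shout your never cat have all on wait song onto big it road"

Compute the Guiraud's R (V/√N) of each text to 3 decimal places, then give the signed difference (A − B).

A: V=29, N=47, R=4.230
B: V=46, N=50, R=6.505
Difference = 4.230 − 6.505 = -2.275

-2.275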